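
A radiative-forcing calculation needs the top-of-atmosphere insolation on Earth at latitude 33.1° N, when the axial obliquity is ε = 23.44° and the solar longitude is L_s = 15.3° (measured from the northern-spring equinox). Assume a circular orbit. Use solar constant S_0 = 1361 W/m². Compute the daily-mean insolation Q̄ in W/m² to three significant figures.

Solar declination: sin δ = sin ε · sin L_s = sin 23.44° × sin 15.3° = 0.10497, so δ = +6.025°.
cos h₀ = −tan(+33.1°) tan(+6.025°) = -0.0688, h₀ = 1.6397 rad.
Bracket: h₀ sin ϕ sin δ + cos ϕ cos δ sin h₀ = 1.6397×0.54610×0.10497 + 0.83772×0.99448×0.99763 = 0.093994 + 0.831121 = 0.925115.
Q̄ = (S_0/π) × [bracket] = (1361/π) × 0.925115 = 400.8 W/m².

Q̄ ≈ 401 W/m²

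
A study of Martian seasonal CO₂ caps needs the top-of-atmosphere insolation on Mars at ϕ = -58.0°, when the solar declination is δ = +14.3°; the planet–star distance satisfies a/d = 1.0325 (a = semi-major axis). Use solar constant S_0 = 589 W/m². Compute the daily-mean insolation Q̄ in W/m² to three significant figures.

Q̄ ≈ 45.5 W/m²

cos h₀ = −tan(-58.0°) tan(+14.300°) = 0.4079, h₀ = 1.1506 rad.
Bracket: h₀ sin ϕ sin δ + cos ϕ cos δ sin h₀ = 1.1506×-0.84805×0.24700 + 0.52992×0.96902×0.91302 = -0.241014 + 0.468839 = 0.227825.
Inverse-square distance factor (a/d)² = 1.0325² = 1.066056.
Q̄ = (S_0/π) × 1.066056 × [bracket] = (589/π) × 1.066056 × 0.227825 = 45.54 W/m².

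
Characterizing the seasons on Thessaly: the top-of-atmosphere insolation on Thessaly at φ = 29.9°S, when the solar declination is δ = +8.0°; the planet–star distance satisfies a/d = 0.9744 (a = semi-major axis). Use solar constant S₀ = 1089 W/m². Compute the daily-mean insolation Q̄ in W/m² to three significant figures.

cos H₀ = −tan(-29.9°) tan(+8.000°) = 0.0808, H₀ = 1.4899 rad.
Bracket: H₀ sin φ sin δ + cos φ cos δ sin H₀ = 1.4899×-0.49849×0.13917 + 0.86690×0.99027×0.99673 = -0.103362 + 0.855658 = 0.752296.
Inverse-square distance factor (a/d)² = 0.9744² = 0.949455.
Q̄ = (S₀/π) × 0.949455 × [bracket] = (1089/π) × 0.949455 × 0.752296 = 247.6 W/m².

Q̄ ≈ 248 W/m²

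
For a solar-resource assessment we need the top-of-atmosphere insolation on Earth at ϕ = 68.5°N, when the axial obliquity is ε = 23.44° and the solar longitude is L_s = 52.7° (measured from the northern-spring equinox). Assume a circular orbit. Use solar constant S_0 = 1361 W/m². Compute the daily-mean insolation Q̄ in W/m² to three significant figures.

Solar declination: sin δ = sin ε · sin L_s = sin 23.44° × sin 52.7° = 0.31643, so δ = +18.447°.
cos h₀ = −tan(+68.5°) tan(+18.447°) = -0.8468, h₀ = 2.5808 rad.
Bracket: h₀ sin ϕ sin δ + cos ϕ cos δ sin h₀ = 2.5808×0.93042×0.31643 + 0.36650×0.94862×0.53188 = 0.759821 + 0.184918 = 0.944739.
Q̄ = (S_0/π) × [bracket] = (1361/π) × 0.944739 = 409.3 W/m².

Q̄ ≈ 409 W/m²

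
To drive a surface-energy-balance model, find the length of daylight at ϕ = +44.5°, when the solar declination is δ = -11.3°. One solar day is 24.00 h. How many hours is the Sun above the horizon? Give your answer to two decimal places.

cos h₀ = −tan ϕ · tan δ = −tan(+44.5°) × tan(-11.300°) = 0.1964, so h₀ = 1.3731 rad = 78.68°.
Daylight = 2h₀/(2π) × 24.00 h = (1.3731/π) × 24.00 = 10.49 h.

10.49 h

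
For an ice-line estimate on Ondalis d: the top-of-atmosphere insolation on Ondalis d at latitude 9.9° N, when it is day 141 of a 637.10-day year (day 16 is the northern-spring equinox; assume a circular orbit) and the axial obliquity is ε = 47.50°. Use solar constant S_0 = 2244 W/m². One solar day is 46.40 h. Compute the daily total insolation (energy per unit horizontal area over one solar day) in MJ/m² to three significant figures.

108 MJ/m²

Solar longitude: L_s = 360° × (141 − 16)/637.10 = 70.633°.
sin δ = sin 47.50° × sin 70.633° = 0.69556, so δ = +44.072°.
cos h₀ = −tan(+9.9°) tan(+44.072°) = -0.1690, h₀ = 1.7406 rad.
Bracket: h₀ sin ϕ sin δ + cos ϕ cos δ sin h₀ = 1.7406×0.17193×0.69556 + 0.98511×0.71847×0.98562 = 0.208154 + 0.697594 = 0.905748.
Q̄ = (S_0/π) × [bracket] = (2244/π) × 0.905748 = 646.96 W/m².
Daily total = Q̄ × 46.40 h × 3600 s/h = 646.96 × 46.40 × 3600 / 10⁶ = 108.1 MJ/m².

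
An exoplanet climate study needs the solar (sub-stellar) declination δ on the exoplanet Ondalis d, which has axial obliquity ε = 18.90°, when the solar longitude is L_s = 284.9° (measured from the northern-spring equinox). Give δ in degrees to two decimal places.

sin δ = sin ε · sin L_s = sin 18.90° × sin 284.9° = -0.313026.
δ = arcsin(-0.313026) = -18.24°.

δ = -18.24°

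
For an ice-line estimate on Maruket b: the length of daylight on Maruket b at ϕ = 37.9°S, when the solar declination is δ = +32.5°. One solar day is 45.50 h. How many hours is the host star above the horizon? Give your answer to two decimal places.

15.23 h

cos h₀ = −tan ϕ · tan δ = −tan(-37.9°) × tan(+32.500°) = 0.4959, so h₀ = 1.0519 rad = 60.27°.
Daylight = 2h₀/(2π) × 45.50 h = (1.0519/π) × 45.50 = 15.23 h.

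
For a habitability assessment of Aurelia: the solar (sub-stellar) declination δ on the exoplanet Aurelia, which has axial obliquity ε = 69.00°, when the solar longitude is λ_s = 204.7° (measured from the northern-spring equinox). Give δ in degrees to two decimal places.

δ = -22.96°

sin δ = sin ε · sin λ_s = sin 69.00° × sin 204.7° = -0.390113.
δ = arcsin(-0.390113) = -22.96°.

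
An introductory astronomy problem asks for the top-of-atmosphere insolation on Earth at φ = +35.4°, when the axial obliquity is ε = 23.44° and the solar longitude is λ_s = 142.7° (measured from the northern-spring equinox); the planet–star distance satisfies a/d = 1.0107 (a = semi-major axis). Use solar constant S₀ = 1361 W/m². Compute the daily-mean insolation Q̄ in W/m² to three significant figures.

Solar declination: sin δ = sin ε · sin λ_s = sin 23.44° × sin 142.7° = 0.24106, so δ = +13.949°.
cos H₀ = −tan(+35.4°) tan(+13.949°) = -0.1765, H₀ = 1.7482 rad.
Bracket: H₀ sin φ sin δ + cos φ cos δ sin H₀ = 1.7482×0.57928×0.24106 + 0.81513×0.97051×0.98430 = 0.244121 + 0.778672 = 1.022793.
Inverse-square distance factor (a/d)² = 1.0107² = 1.021514.
Q̄ = (S₀/π) × 1.021514 × [bracket] = (1361/π) × 1.021514 × 1.022793 = 452.6 W/m².

Q̄ ≈ 453 W/m²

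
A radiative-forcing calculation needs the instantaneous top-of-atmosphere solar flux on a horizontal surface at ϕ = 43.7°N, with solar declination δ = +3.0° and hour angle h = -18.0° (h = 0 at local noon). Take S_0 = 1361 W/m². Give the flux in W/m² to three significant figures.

cos θ_z = sin ϕ sin δ + cos ϕ cos δ cos h = 0.036158 + 0.686640 = 0.722798.
Flux = S_0 · cos θ_z = 1361 × 0.722798 = 983.7 W/m².

984 W/m²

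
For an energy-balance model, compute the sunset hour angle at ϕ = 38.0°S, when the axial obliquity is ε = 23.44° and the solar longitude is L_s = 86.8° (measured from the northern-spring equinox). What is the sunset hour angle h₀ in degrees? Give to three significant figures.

Solar declination: sin δ = sin ε · sin L_s = sin 23.44° × sin 86.8° = 0.39717, so δ = +23.401°.
cos h₀ = −tan ϕ · tan δ = −tan(-38.0°) × tan(+23.401°) = 0.3381, so h₀ = 1.2259 rad = 70.24°.

h₀ = 70.2°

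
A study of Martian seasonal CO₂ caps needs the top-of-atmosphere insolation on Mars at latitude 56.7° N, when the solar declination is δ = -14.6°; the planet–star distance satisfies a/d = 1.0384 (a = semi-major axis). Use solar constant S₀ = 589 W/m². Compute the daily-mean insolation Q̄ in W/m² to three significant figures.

Q̄ ≈ 49.1 W/m²

cos H₀ = −tan(+56.7°) tan(-14.600°) = 0.3965, H₀ = 1.1630 rad.
Bracket: H₀ sin φ sin δ + cos φ cos δ sin H₀ = 1.1630×0.83581×-0.25207 + 0.54902×0.96771×0.91802 = -0.245024 + 0.487737 = 0.242713.
Inverse-square distance factor (a/d)² = 1.0384² = 1.078275.
Q̄ = (S₀/π) × 1.078275 × [bracket] = (589/π) × 1.078275 × 0.242713 = 49.07 W/m².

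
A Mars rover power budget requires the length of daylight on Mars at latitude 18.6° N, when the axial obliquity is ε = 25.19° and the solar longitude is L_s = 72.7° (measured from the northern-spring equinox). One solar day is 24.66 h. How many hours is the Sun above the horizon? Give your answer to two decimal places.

13.51 h

Solar declination: sin δ = sin ε · sin L_s = sin 25.19° × sin 72.7° = 0.40637, so δ = +23.977°.
cos h₀ = −tan ϕ · tan δ = −tan(+18.6°) × tan(+23.977°) = -0.1497, so h₀ = 1.7210 rad = 98.61°.
Daylight = 2h₀/(2π) × 24.66 h = (1.7210/π) × 24.66 = 13.51 h.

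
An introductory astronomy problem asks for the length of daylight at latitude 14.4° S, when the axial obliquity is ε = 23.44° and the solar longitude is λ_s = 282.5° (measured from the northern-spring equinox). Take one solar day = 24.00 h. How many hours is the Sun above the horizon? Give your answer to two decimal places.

Solar declination: sin δ = sin ε · sin λ_s = sin 23.44° × sin 282.5° = -0.38836, so δ = -22.852°.
cos H₀ = −tan φ · tan δ = −tan(-14.4°) × tan(-22.852°) = -0.1082, so H₀ = 1.6792 rad = 96.21°.
Daylight = 2H₀/(2π) × 24.00 h = (1.6792/π) × 24.00 = 12.83 h.

12.83 h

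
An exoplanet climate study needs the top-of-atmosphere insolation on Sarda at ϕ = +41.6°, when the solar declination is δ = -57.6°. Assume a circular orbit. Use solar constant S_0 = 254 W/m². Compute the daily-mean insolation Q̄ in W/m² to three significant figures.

Q̄ ≈ 0.00 W/m²

cos h₀ = −tan(+41.6°) tan(-57.600°) = 1.3990 ≥ 1 ⇒ polar night, h₀ = 0 and Q̄ = 0.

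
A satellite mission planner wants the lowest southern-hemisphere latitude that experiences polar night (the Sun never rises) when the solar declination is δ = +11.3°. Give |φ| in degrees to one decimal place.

|φ| = 78.7°

Polar night requires cos H₀ = −tan φ tan δ ≥ 1, i.e. tan φ tan δ ≤ −1.
The boundary is |tan φ| · |tan δ| = 1, so |φ| = 90° − |δ| = 90° − 11.3° = 78.7° in the southern hemisphere.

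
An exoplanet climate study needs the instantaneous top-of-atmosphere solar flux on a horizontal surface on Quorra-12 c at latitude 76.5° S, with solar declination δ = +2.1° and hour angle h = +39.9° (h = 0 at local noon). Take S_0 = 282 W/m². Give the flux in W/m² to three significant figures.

40.4 W/m²

cos θ_z = sin ϕ sin δ + cos ϕ cos δ cos h = -0.035631 + 0.178971 = 0.143340.
Flux = S_0 · cos θ_z = 282 × 0.143340 = 40.42 W/m².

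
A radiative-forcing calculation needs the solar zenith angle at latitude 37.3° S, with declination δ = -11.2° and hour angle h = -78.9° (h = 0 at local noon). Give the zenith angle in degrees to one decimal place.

cos θ_z = sin ϕ sin δ + cos ϕ cos δ cos h = 0.117704 + 0.150229 = 0.267933.
θ_z = arccos(0.267933) = 74.5°.

θ_z = 74.5°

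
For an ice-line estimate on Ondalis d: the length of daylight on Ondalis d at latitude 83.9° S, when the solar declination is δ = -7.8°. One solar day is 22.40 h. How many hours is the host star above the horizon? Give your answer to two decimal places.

22.40 h

Sunrise equation: cos h₀ = −tan ϕ · tan δ = -1.2818 ≤ −1, so the host star never sets (polar day) and h₀ = π.
Daylight = 2h₀/(2π) × 22.40 h = (3.1416/π) × 22.40 = 22.40 h.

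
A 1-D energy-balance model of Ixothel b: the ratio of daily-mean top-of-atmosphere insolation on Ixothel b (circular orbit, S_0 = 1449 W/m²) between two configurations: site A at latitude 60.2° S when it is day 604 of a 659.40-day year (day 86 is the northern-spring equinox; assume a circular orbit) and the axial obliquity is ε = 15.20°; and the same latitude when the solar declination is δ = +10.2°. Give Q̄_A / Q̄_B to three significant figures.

Q̄_A / Q̄_B ≈ 3.24

— Configuration A (ϕ=-60.2°):
Solar longitude: L_s = 360° × (604 − 86)/659.40 = 282.803°.
sin δ = sin 15.20° × sin 282.803° = -0.25567, so δ = -14.813°.
cos h₀ = −tan(-60.2°) tan(-14.813°) = -0.4618, h₀ = 2.0508 rad.
Bracket: h₀ sin ϕ sin δ + cos ϕ cos δ sin h₀ = 2.0508×-0.86777×-0.25567 + 0.49697×0.96676×0.88700 = 0.454996 + 0.426160 = 0.881156.
Q̄ = (S_0/π) × [bracket] = (1449/π) × 0.881156 = 406.42 W/m².
— Configuration B (ϕ=-60.2°):
cos h₀ = −tan(-60.2°) tan(+10.200°) = 0.3142, h₀ = 1.2512 rad.
Bracket: h₀ sin ϕ sin δ + cos ϕ cos δ sin h₀ = 1.2512×-0.86777×0.17708 + 0.49697×0.98420×0.94937 = -0.192265 + 0.464354 = 0.272089.
Q̄ = (S_0/π) × [bracket] = (1449/π) × 0.272089 = 125.50 W/m².
Ratio Q̄_A / Q̄_B = 406.42 / 125.50 = 3.238.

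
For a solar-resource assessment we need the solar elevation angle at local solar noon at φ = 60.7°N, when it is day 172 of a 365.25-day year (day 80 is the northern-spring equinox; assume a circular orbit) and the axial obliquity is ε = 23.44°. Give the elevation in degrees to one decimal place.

52.7°

Solar longitude: λ_s = 360° × (172 − 80)/365.25 = 90.678°.
sin δ = sin 23.44° × sin 90.678° = 0.39776, so δ = +23.438°.
At local noon the hour angle is zero, so the zenith angle equals |φ − δ| = |+60.7° − (+23.438°)| = 37.262°.
Elevation = 90° − 37.262° = 52.7°.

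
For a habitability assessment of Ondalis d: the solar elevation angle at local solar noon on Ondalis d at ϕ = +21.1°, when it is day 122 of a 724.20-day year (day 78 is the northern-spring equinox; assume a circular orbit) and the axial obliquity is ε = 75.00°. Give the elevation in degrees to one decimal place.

Solar longitude: L_s = 360° × (122 − 78)/724.20 = 21.872°.
sin δ = sin 75.00° × sin 21.872° = 0.35985, so δ = +21.091°.
At local noon the hour angle is zero, so the zenith angle equals |ϕ − δ| = |+21.1° − (+21.091°)| = 0.009°.
Elevation = 90° − 0.009° = 90.0°.

90.0°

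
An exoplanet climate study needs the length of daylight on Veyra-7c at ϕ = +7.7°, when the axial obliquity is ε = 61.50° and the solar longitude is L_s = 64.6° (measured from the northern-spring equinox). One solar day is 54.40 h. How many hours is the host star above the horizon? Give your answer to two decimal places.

Solar declination: sin δ = sin ε · sin L_s = sin 61.50° × sin 64.6° = 0.79387, so δ = +52.548°.
cos h₀ = −tan ϕ · tan δ = −tan(+7.7°) × tan(+52.548°) = -0.1765, so h₀ = 1.7482 rad = 100.17°.
Daylight = 2h₀/(2π) × 54.40 h = (1.7482/π) × 54.40 = 30.27 h.

30.27 h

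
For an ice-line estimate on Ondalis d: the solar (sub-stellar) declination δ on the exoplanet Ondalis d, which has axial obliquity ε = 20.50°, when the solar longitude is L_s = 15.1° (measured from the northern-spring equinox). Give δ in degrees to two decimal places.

δ = +5.23°

sin δ = sin ε · sin L_s = sin 20.50° × sin 15.1° = 0.091231.
δ = arcsin(0.091231) = +5.23°.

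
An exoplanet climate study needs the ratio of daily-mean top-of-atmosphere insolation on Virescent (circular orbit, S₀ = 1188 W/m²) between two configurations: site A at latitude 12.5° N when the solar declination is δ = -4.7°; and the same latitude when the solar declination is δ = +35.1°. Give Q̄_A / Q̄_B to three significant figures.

Q̄_A / Q̄_B ≈ 0.942

— Configuration A (φ=+12.5°):
cos H₀ = −tan(+12.5°) tan(-4.700°) = 0.0182, H₀ = 1.5526 rad.
Bracket: H₀ sin φ sin δ + cos φ cos δ sin H₀ = 1.5526×0.21644×-0.08194 + 0.97630×0.99664×0.99983 = -0.027536 + 0.972854 = 0.945318.
Q̄ = (S₀/π) × [bracket] = (1188/π) × 0.945318 = 357.47 W/m².
— Configuration B (φ=+12.5°):
cos H₀ = −tan(+12.5°) tan(+35.100°) = -0.1558, H₀ = 1.7272 rad.
Bracket: H₀ sin φ sin δ + cos φ cos δ sin H₀ = 1.7272×0.21644×0.57501 + 0.97630×0.81815×0.98779 = 0.214959 + 0.789007 = 1.003966.
Q̄ = (S₀/π) × [bracket] = (1188/π) × 1.003966 = 379.65 W/m².
Ratio Q̄_A / Q̄_B = 357.47 / 379.65 = 0.9416.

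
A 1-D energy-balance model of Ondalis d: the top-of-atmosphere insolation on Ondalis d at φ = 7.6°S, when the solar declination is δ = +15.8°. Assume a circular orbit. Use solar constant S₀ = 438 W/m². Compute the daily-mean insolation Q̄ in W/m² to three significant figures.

cos H₀ = −tan(-7.6°) tan(+15.800°) = 0.0378, H₀ = 1.5330 rad.
Bracket: H₀ sin φ sin δ + cos φ cos δ sin H₀ = 1.5330×-0.13226×0.27228 + 0.99122×0.96222×0.99929 = -0.055206 + 0.953095 = 0.897889.
Q̄ = (S₀/π) × [bracket] = (438/π) × 0.897889 = 125.2 W/m².

Q̄ ≈ 125 W/m²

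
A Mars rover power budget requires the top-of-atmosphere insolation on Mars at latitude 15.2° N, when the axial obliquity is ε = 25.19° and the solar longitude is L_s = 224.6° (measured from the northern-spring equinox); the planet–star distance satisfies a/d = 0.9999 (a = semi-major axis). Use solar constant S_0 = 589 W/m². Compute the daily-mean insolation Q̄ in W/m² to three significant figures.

Q̄ ≈ 150 W/m²

Solar declination: sin δ = sin ε · sin L_s = sin 25.19° × sin 224.6° = -0.29885, so δ = -17.389°.
cos h₀ = −tan(+15.2°) tan(-17.389°) = 0.0851, h₀ = 1.4856 rad.
Bracket: h₀ sin ϕ sin δ + cos ϕ cos δ sin h₀ = 1.4856×0.26219×-0.29885 + 0.96502×0.95430×0.99637 = -0.116405 + 0.917576 = 0.801171.
Inverse-square distance factor (a/d)² = 0.9999² = 0.999800.
Q̄ = (S_0/π) × 0.999800 × [bracket] = (589/π) × 0.999800 × 0.801171 = 150.2 W/m².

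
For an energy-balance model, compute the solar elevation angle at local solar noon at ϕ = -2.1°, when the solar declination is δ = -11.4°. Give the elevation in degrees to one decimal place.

80.7°

At local noon the hour angle is zero, so the zenith angle equals |ϕ − δ| = |-2.1° − (-11.400°)| = 9.300°.
Elevation = 90° − 9.300° = 80.7°.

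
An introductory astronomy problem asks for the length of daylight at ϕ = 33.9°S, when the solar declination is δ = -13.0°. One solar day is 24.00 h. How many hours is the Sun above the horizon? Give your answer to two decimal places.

13.19 h

cos h₀ = −tan ϕ · tan δ = −tan(-33.9°) × tan(-13.000°) = -0.1551, so h₀ = 1.7266 rad = 98.92°.
Daylight = 2h₀/(2π) × 24.00 h = (1.7266/π) × 24.00 = 13.19 h.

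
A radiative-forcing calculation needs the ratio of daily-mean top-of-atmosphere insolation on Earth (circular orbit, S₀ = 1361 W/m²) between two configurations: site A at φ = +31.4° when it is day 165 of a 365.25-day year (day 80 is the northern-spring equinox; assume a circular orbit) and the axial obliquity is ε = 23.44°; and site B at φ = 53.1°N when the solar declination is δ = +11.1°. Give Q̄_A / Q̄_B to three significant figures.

Q̄_A / Q̄_B ≈ 1.33

— Configuration A (φ=+31.4°):
Solar longitude: λ_s = 360° × (165 − 80)/365.25 = 83.778°.
sin δ = sin 23.44° × sin 83.778° = 0.39545, so δ = +23.294°.
cos H₀ = −tan(+31.4°) tan(+23.294°) = -0.2628, H₀ = 1.8367 rad.
Bracket: H₀ sin φ sin δ + cos φ cos δ sin H₀ = 1.8367×0.52101×0.39545 + 0.85355×0.91849×0.96485 = 0.378422 + 0.756420 = 1.134842.
Q̄ = (S₀/π) × [bracket] = (1361/π) × 1.134842 = 491.64 W/m².
— Configuration B (φ=+53.1°):
cos H₀ = −tan(+53.1°) tan(+11.100°) = -0.2613, H₀ = 1.8352 rad.
Bracket: H₀ sin φ sin δ + cos φ cos δ sin H₀ = 1.8352×0.79968×0.19252 + 0.60042×0.98129×0.96526 = 0.282537 + 0.568718 = 0.851255.
Q̄ = (S₀/π) × [bracket] = (1361/π) × 0.851255 = 368.78 W/m².
Ratio Q̄_A / Q̄_B = 491.64 / 368.78 = 1.333.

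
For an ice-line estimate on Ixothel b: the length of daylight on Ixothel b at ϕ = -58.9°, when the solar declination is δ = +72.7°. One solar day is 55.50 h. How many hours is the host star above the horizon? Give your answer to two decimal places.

cos h₀ = −tan ϕ · tan δ = 5.3223 ≥ 1, so the host star never rises (polar night) and h₀ = 0.
Daylight = 2h₀/(2π) × 55.50 h = (0.0000/π) × 55.50 = 0.00 h.

0.00 h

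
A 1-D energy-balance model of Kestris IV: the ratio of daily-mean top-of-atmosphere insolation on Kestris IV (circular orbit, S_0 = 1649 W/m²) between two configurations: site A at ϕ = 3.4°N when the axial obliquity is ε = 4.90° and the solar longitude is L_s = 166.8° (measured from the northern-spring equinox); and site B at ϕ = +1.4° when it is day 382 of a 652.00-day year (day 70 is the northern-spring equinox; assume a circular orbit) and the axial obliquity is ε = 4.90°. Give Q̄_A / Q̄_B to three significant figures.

— Configuration A (ϕ=+3.4°):
Solar declination: sin δ = sin ε · sin L_s = sin 4.90° × sin 166.8° = 0.01951, so δ = +1.118°.
cos h₀ = −tan(+3.4°) tan(+1.118°) = -0.0012, h₀ = 1.5720 rad.
Bracket: h₀ sin ϕ sin δ + cos ϕ cos δ sin h₀ = 1.5720×0.05931×0.01951 + 0.99824×0.99981×1.00000 = 0.001819 + 0.998050 = 0.999869.
Q̄ = (S_0/π) × [bracket] = (1649/π) × 0.999869 = 524.82 W/m².
— Configuration B (ϕ=+1.4°):
Solar longitude: L_s = 360° × (382 − 70)/652.00 = 172.270°.
sin δ = sin 4.90° × sin 172.270° = 0.01149, so δ = +0.658°.
cos h₀ = −tan(+1.4°) tan(+0.658°) = -0.0003, h₀ = 1.5711 rad.
Bracket: h₀ sin ϕ sin δ + cos ϕ cos δ sin h₀ = 1.5711×0.02443×0.01149 + 0.99970×0.99993×1.00000 = 0.000441 + 0.999630 = 1.000071.
Q̄ = (S_0/π) × [bracket] = (1649/π) × 1.000071 = 524.93 W/m².
Ratio Q̄_A / Q̄_B = 524.82 / 524.93 = 0.9998.

Q̄_A / Q̄_B ≈ 1.00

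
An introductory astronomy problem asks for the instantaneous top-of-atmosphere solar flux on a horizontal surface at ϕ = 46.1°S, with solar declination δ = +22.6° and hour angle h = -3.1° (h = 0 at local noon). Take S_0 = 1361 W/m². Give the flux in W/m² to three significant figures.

cos θ_z = sin ϕ sin δ + cos ϕ cos δ cos h = -0.276904 + 0.639219 = 0.362315.
Flux = S_0 · cos θ_z = 1361 × 0.362315 = 493.1 W/m².

493 W/m²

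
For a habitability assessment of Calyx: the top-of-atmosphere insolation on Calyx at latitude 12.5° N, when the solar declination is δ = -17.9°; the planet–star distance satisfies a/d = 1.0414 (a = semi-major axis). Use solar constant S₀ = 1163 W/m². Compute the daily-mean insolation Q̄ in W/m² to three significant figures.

Q̄ ≈ 332 W/m²

cos H₀ = −tan(+12.5°) tan(-17.900°) = 0.0716, H₀ = 1.4991 rad.
Bracket: H₀ sin φ sin δ + cos φ cos δ sin H₀ = 1.4991×0.21644×-0.30736 + 0.97630×0.95159×0.99743 = -0.099728 + 0.926650 = 0.826922.
Inverse-square distance factor (a/d)² = 1.0414² = 1.084514.
Q̄ = (S₀/π) × 1.084514 × [bracket] = (1163/π) × 1.084514 × 0.826922 = 332.0 W/m².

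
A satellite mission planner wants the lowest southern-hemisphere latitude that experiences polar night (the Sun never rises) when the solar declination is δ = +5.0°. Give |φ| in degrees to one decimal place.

Polar night requires cos H₀ = −tan φ tan δ ≥ 1, i.e. tan φ tan δ ≤ −1.
The boundary is |tan φ| · |tan δ| = 1, so |φ| = 90° − |δ| = 90° − 5.0° = 85.0° in the southern hemisphere.

|φ| = 85.0°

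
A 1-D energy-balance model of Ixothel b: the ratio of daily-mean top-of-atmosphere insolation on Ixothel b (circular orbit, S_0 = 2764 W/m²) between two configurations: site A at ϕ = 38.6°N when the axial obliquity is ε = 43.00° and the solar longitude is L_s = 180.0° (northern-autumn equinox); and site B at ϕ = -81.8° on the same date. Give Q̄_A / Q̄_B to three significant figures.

— Configuration A (ϕ=+38.6°):
Solar declination: sin δ = sin ε · sin L_s = sin 43.00° × sin 180.0° = 0.00000, so δ = +0.000°.
cos h₀ = −tan(+38.6°) tan(+0.000°) = -0.0000, h₀ = 1.5708 rad.
Bracket: h₀ sin ϕ sin δ + cos ϕ cos δ sin h₀ = 1.5708×0.62388×0.00000 + 0.78152×1.00000×1.00000 = 0.000000 + 0.781520 = 0.781520.
Q̄ = (S_0/π) × [bracket] = (2764/π) × 0.781520 = 687.59 W/m².
— Configuration B (ϕ=-81.8°):
cos h₀ = −tan(-81.8°) tan(+0.000°) = 0.0000, h₀ = 1.5708 rad.
Bracket: h₀ sin ϕ sin δ + cos ϕ cos δ sin h₀ = 1.5708×-0.98978×0.00000 + 0.14263×1.00000×1.00000 = -0.000000 + 0.142630 = 0.142630.
Q̄ = (S_0/π) × [bracket] = (2764/π) × 0.142630 = 125.49 W/m².
Ratio Q̄_A / Q̄_B = 687.59 / 125.49 = 5.479.

Q̄_A / Q̄_B ≈ 5.48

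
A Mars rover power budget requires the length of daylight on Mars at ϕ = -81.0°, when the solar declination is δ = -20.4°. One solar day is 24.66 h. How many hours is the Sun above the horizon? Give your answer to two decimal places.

Sunrise equation: cos h₀ = −tan ϕ · tan δ = -2.3481 ≤ −1, so the Sun never sets (polar day) and h₀ = π.
Daylight = 2h₀/(2π) × 24.66 h = (3.1416/π) × 24.66 = 24.66 h.

24.66 h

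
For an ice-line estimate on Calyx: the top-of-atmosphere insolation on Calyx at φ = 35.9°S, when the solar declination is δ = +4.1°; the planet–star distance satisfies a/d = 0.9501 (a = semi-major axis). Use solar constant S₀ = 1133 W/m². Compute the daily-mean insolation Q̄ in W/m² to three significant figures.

Q̄ ≈ 242 W/m²

cos H₀ = −tan(-35.9°) tan(+4.100°) = 0.0519, H₀ = 1.5189 rad.
Bracket: H₀ sin φ sin δ + cos φ cos δ sin H₀ = 1.5189×-0.58637×0.07150 + 0.81004×0.99744×0.99865 = -0.063681 + 0.806876 = 0.743195.
Inverse-square distance factor (a/d)² = 0.9501² = 0.902690.
Q̄ = (S₀/π) × 0.902690 × [bracket] = (1133/π) × 0.902690 × 0.743195 = 241.9 W/m².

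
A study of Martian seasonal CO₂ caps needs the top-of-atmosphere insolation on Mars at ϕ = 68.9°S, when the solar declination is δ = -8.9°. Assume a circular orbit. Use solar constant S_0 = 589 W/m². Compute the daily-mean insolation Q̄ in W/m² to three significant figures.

Q̄ ≈ 115 W/m²

cos h₀ = −tan(-68.9°) tan(-8.900°) = -0.4058, h₀ = 1.9887 rad.
Bracket: h₀ sin ϕ sin δ + cos ϕ cos δ sin h₀ = 1.9887×-0.93295×-0.15471 + 0.36000×0.98796×0.91395 = 0.287042 + 0.325061 = 0.612103.
Q̄ = (S_0/π) × [bracket] = (589/π) × 0.612103 = 114.8 W/m².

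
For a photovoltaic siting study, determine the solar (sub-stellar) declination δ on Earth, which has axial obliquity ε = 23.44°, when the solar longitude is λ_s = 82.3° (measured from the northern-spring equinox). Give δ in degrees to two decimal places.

δ = +23.22°

sin δ = sin ε · sin λ_s = sin 23.44° × sin 82.3° = 0.394202.
δ = arcsin(0.394202) = +23.22°.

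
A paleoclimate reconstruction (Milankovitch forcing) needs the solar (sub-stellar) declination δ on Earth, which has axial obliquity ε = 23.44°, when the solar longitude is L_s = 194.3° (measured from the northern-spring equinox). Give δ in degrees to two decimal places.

sin δ = sin ε · sin L_s = sin 23.44° × sin 194.3° = -0.098253.
δ = arcsin(-0.098253) = -5.64°.

δ = -5.64°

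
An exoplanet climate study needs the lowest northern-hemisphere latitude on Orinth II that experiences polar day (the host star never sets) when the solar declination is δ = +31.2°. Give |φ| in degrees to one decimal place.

|φ| = 58.8°

Polar day requires cos H₀ = −tan φ tan δ ≤ −1, i.e. tan φ tan δ ≥ 1.
The boundary is |tan φ| · |tan δ| = 1, so |φ| = 90° − |δ| = 90° − 31.2° = 58.8° in the northern hemisphere.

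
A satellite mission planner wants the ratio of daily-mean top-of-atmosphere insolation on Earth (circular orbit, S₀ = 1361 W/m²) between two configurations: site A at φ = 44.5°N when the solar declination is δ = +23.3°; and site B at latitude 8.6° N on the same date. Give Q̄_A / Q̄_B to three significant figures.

— Configuration A (φ=+44.5°):
cos H₀ = −tan(+44.5°) tan(+23.300°) = -0.4232, H₀ = 2.0078 rad.
Bracket: H₀ sin φ sin δ + cos φ cos δ sin H₀ = 2.0078×0.70091×0.39555 + 0.71325×0.91845×0.90603 = 0.556652 + 0.593526 = 1.150178.
Q̄ = (S₀/π) × [bracket] = (1361/π) × 1.150178 = 498.28 W/m².
— Configuration B (φ=+8.6°):
cos H₀ = −tan(+8.6°) tan(+23.300°) = -0.0651, H₀ = 1.6360 rad.
Bracket: H₀ sin φ sin δ + cos φ cos δ sin H₀ = 1.6360×0.14954×0.39555 + 0.98876×0.91845×0.99788 = 0.096770 + 0.906201 = 1.002971.
Q̄ = (S₀/π) × [bracket] = (1361/π) × 1.002971 = 434.51 W/m².
Ratio Q̄_A / Q̄_B = 498.28 / 434.51 = 1.147.

Q̄_A / Q̄_B ≈ 1.15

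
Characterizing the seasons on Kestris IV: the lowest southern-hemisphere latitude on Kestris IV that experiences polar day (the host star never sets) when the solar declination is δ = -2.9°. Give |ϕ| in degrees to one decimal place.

Polar day requires cos h₀ = −tan ϕ tan δ ≤ −1, i.e. tan ϕ tan δ ≥ 1.
The boundary is |tan ϕ| · |tan δ| = 1, so |ϕ| = 90° − |δ| = 90° − 2.9° = 87.1° in the southern hemisphere.

|ϕ| = 87.1°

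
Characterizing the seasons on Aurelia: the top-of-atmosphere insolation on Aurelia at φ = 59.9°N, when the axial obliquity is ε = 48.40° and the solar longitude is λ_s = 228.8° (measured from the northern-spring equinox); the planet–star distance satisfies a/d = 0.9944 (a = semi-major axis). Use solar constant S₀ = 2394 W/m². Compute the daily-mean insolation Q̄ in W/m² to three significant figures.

Solar declination: sin δ = sin ε · sin λ_s = sin 48.40° × sin 228.8° = -0.56265, so δ = -34.240°.
cos H₀ = −tan(+59.9°) tan(-34.240°) = 1.1741 ≥ 1 ⇒ polar night, H₀ = 0 and Q̄ = 0.
Inverse-square distance factor (a/d)² = 0.9944² = 0.988831.

Q̄ ≈ 0.00 W/m²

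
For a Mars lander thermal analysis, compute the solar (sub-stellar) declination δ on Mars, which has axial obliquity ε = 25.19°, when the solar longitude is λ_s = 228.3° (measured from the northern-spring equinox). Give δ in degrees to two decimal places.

sin δ = sin ε · sin λ_s = sin 25.19° × sin 228.3° = -0.317785.
δ = arcsin(-0.317785) = -18.53°.

δ = -18.53°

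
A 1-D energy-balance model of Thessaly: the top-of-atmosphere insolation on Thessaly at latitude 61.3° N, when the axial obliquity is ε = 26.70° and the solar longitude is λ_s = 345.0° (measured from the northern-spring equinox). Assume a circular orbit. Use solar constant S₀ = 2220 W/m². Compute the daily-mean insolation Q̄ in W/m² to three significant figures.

Q̄ ≈ 232 W/m²

Solar declination: sin δ = sin ε · sin λ_s = sin 26.70° × sin 345.0° = -0.11629, so δ = -6.678°.
cos H₀ = −tan(+61.3°) tan(-6.678°) = 0.2139, H₀ = 1.3553 rad.
Bracket: H₀ sin φ sin δ + cos φ cos δ sin H₀ = 1.3553×0.87715×-0.11629 + 0.48022×0.99322×0.97686 = -0.138246 + 0.465927 = 0.327681.
Q̄ = (S₀/π) × [bracket] = (2220/π) × 0.327681 = 231.6 W/m².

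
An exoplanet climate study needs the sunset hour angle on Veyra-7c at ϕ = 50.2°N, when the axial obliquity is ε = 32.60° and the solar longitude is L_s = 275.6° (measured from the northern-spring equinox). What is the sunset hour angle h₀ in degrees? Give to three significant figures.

h₀ = 40.3°

Solar declination: sin δ = sin ε · sin L_s = sin 32.60° × sin 275.6° = -0.53620, so δ = -32.425°.
cos h₀ = −tan ϕ · tan δ = −tan(+50.2°) × tan(-32.425°) = 0.7624, so h₀ = 0.7037 rad = 40.32°.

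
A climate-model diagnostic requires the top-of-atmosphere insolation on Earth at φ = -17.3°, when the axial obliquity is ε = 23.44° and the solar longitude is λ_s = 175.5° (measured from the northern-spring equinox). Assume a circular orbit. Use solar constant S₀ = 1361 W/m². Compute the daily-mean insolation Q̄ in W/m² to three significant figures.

Q̄ ≈ 407 W/m²

Solar declination: sin δ = sin ε · sin λ_s = sin 23.44° × sin 175.5° = 0.03121, so δ = +1.788°.
cos H₀ = −tan(-17.3°) tan(+1.788°) = 0.0097, H₀ = 1.5611 rad.
Bracket: H₀ sin φ sin δ + cos φ cos δ sin H₀ = 1.5611×-0.29737×0.03121 + 0.95476×0.99951×0.99995 = -0.014488 + 0.954244 = 0.939756.
Q̄ = (S₀/π) × [bracket] = (1361/π) × 0.939756 = 407.1 W/m².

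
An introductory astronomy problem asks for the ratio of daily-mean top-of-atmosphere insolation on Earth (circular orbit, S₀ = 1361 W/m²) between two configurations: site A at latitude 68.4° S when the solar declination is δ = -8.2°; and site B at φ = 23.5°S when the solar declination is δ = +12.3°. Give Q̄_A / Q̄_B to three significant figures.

Q̄_A / Q̄_B ≈ 0.779

— Configuration A (φ=-68.4°):
cos H₀ = −tan(-68.4°) tan(-8.200°) = -0.3640, H₀ = 1.9433 rad.
Bracket: H₀ sin φ sin δ + cos φ cos δ sin H₀ = 1.9433×-0.92978×-0.14263 + 0.36812×0.98978×0.93141 = 0.257710 + 0.339367 = 0.597077.
Q̄ = (S₀/π) × [bracket] = (1361/π) × 0.597077 = 258.67 W/m².
— Configuration B (φ=-23.5°):
cos H₀ = −tan(-23.5°) tan(+12.300°) = 0.0948, H₀ = 1.4758 rad.
Bracket: H₀ sin φ sin δ + cos φ cos δ sin H₀ = 1.4758×-0.39875×0.21303 + 0.91706×0.97705×0.99550 = -0.125363 + 0.891981 = 0.766618.
Q̄ = (S₀/π) × [bracket] = (1361/π) × 0.766618 = 332.11 W/m².
Ratio Q̄_A / Q̄_B = 258.67 / 332.11 = 0.7789.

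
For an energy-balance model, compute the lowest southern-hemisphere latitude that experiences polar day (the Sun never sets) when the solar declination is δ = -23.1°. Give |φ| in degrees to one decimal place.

Polar day requires cos H₀ = −tan φ tan δ ≤ −1, i.e. tan φ tan δ ≥ 1.
The boundary is |tan φ| · |tan δ| = 1, so |φ| = 90° − |δ| = 90° − 23.1° = 66.9° in the southern hemisphere.

|φ| = 66.9°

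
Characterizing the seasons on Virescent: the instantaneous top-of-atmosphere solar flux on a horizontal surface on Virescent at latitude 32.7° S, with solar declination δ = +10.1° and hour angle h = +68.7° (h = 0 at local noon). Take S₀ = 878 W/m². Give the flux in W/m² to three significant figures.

cos θ_z = sin φ sin δ + cos φ cos δ cos h = -0.094740 + 0.300943 = 0.206203.
Flux = S₀ · cos θ_z = 878 × 0.206203 = 181.0 W/m².

181 W/m²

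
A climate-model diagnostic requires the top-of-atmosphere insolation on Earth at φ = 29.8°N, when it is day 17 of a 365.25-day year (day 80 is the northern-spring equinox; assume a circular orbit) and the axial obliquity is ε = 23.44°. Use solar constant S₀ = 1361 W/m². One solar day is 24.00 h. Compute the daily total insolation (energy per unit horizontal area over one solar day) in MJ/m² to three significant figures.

20.8 MJ/m²

Solar longitude: λ_s = 360° × (17 − 80)/365.25 = -62.094°, i.e. -62.094° + 360° = 297.906°.
sin δ = sin 23.44° × sin 297.906° = -0.35153, so δ = -20.581°.
cos H₀ = −tan(+29.8°) tan(-20.581°) = 0.2151, H₀ = 1.3541 rad.
Bracket: H₀ sin φ sin δ + cos φ cos δ sin H₀ = 1.3541×0.49697×-0.35153 + 0.86777×0.93618×0.97660 = -0.236561 + 0.793379 = 0.556818.
Q̄ = (S₀/π) × [bracket] = (1361/π) × 0.556818 = 241.22 W/m².
Daily total = Q̄ × 24.00 h × 3600 s/h = 241.22 × 24.00 × 3600 / 10⁶ = 20.84 MJ/m².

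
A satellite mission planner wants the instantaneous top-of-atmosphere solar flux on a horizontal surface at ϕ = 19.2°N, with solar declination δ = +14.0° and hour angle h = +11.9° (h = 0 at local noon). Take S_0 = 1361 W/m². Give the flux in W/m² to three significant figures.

cos θ_z = sin ϕ sin δ + cos ϕ cos δ cos h = 0.079560 + 0.896632 = 0.976192.
Flux = S_0 · cos θ_z = 1361 × 0.976192 = 1329 W/m².

1.33e+03 W/m²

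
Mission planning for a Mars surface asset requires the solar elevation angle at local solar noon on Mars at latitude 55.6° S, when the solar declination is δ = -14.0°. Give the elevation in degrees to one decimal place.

48.4°

At local noon the hour angle is zero, so the zenith angle equals |ϕ − δ| = |-55.6° − (-14.000°)| = 41.600°.
Elevation = 90° − 41.600° = 48.4°.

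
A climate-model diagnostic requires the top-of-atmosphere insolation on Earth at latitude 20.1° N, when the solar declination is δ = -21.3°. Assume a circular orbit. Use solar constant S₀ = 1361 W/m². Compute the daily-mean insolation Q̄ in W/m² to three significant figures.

Q̄ ≈ 298 W/m²

cos H₀ = −tan(+20.1°) tan(-21.300°) = 0.1427, H₀ = 1.4276 rad.
Bracket: H₀ sin φ sin δ + cos φ cos δ sin H₀ = 1.4276×0.34366×-0.36325 + 0.93909×0.93169×0.98977 = -0.178214 + 0.865990 = 0.687776.
Q̄ = (S₀/π) × [bracket] = (1361/π) × 0.687776 = 298.0 W/m².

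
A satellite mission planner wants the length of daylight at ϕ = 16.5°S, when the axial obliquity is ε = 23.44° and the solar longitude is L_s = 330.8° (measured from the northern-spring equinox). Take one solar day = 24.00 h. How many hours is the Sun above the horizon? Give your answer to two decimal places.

12.45 h

Solar declination: sin δ = sin ε · sin L_s = sin 23.44° × sin 330.8° = -0.19406, so δ = -11.190°.
cos h₀ = −tan ϕ · tan δ = −tan(-16.5°) × tan(-11.190°) = -0.0586, so h₀ = 1.6294 rad = 93.36°.
Daylight = 2h₀/(2π) × 24.00 h = (1.6294/π) × 24.00 = 12.45 h.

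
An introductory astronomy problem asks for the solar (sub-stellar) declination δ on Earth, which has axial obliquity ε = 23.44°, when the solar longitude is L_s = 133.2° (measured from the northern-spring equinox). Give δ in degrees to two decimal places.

sin δ = sin ε · sin L_s = sin 23.44° × sin 133.2° = 0.289975.
δ = arcsin(0.289975) = +16.86°.

δ = +16.86°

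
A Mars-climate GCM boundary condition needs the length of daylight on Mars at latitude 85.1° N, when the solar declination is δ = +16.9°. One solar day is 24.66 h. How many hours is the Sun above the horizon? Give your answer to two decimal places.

24.66 h

Sunrise equation: cos H₀ = −tan φ · tan δ = -3.5439 ≤ −1, so the Sun never sets (polar day) and H₀ = π.
Daylight = 2H₀/(2π) × 24.66 h = (3.1416/π) × 24.66 = 24.66 h.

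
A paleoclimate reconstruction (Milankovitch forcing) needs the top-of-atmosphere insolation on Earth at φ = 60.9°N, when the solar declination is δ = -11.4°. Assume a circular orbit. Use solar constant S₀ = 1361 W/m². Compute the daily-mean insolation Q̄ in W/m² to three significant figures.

cos H₀ = −tan(+60.9°) tan(-11.400°) = 0.3623, H₀ = 1.2001 rad.
Bracket: H₀ sin φ sin δ + cos φ cos δ sin H₀ = 1.2001×0.87377×-0.19766 + 0.48634×0.98027×0.93207 = -0.207269 + 0.444359 = 0.237090.
Q̄ = (S₀/π) × [bracket] = (1361/π) × 0.237090 = 102.7 W/m².

Q̄ ≈ 103 W/m²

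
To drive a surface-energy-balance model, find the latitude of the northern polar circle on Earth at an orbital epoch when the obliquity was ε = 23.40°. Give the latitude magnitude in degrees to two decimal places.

66.60°

The polar circle is the lowest latitude that experiences at least one full rotation of continuous daylight at the northern-summer solstice; it lies at |φ| = 90° − ε = 90° − 23.40° = 66.60°.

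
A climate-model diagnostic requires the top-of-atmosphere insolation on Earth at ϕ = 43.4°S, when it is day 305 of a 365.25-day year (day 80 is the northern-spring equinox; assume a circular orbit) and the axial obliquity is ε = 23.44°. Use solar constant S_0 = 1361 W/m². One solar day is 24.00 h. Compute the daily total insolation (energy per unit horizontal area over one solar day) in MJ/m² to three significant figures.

37.8 MJ/m²

Solar longitude: L_s = 360° × (305 − 80)/365.25 = 221.766°.
sin δ = sin 23.44° × sin 221.766° = -0.26496, so δ = -15.365°.
cos h₀ = −tan(-43.4°) tan(-15.365°) = -0.2598, h₀ = 1.8337 rad.
Bracket: h₀ sin ϕ sin δ + cos ϕ cos δ sin h₀ = 1.8337×-0.68709×-0.26496 + 0.72657×0.96426×0.96565 = 0.333828 + 0.676537 = 1.010365.
Q̄ = (S_0/π) × [bracket] = (1361/π) × 1.010365 = 437.71 W/m².
Daily total = Q̄ × 24.00 h × 3600 s/h = 437.71 × 24.00 × 3600 / 10⁶ = 37.82 MJ/m².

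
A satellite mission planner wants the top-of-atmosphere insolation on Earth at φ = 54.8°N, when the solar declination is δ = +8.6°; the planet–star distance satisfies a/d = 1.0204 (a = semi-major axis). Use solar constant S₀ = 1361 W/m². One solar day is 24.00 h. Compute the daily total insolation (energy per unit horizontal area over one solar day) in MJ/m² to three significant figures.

cos H₀ = −tan(+54.8°) tan(+8.600°) = -0.2144, H₀ = 1.7869 rad.
Bracket: H₀ sin φ sin δ + cos φ cos δ sin H₀ = 1.7869×0.81714×0.14954 + 0.57643×0.98876×0.97675 = 0.218350 + 0.556700 = 0.775050.
Inverse-square distance factor (a/d)² = 1.0204² = 1.041216.
Q̄ = (S₀/π) × 1.041216 × [bracket] = (1361/π) × 1.041216 × 0.775050 = 349.61 W/m².
Daily total = Q̄ × 24.00 h × 3600 s/h = 349.61 × 24.00 × 3600 / 10⁶ = 30.21 MJ/m².

30.2 MJ/m²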